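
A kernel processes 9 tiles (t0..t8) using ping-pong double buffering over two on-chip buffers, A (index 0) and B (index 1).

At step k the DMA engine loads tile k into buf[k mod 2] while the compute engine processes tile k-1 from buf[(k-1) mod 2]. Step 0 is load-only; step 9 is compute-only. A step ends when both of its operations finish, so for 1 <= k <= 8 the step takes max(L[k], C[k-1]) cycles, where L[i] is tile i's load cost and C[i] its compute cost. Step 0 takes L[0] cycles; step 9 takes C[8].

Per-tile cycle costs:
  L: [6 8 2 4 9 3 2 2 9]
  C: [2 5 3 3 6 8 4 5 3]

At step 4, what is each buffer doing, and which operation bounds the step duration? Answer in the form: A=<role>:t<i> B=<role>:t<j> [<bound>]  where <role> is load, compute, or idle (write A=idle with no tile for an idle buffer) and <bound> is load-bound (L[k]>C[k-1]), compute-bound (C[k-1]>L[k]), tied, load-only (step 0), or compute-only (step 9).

k=0 load=t0/6c comp=- wait=6 total=6
k=1 load=t1/8c comp=t0/2c wait=8 total=14
k=2 load=t2/2c comp=t1/5c wait=5 total=19
k=3 load=t3/4c comp=t2/3c wait=4 total=23
k=4 load=t4/9c comp=t3/3c wait=9 total=32
k=5 load=t5/3c comp=t4/6c wait=6 total=38
k=6 load=t6/2c comp=t5/8c wait=8 total=46
k=7 load=t7/2c comp=t6/4c wait=4 total=50
k=8 load=t8/9c comp=t7/5c wait=9 total=59
k=9 load=- comp=t8/3c wait=3 total=62

step 4: A=load:t4 B=compute:t3 [load-bound]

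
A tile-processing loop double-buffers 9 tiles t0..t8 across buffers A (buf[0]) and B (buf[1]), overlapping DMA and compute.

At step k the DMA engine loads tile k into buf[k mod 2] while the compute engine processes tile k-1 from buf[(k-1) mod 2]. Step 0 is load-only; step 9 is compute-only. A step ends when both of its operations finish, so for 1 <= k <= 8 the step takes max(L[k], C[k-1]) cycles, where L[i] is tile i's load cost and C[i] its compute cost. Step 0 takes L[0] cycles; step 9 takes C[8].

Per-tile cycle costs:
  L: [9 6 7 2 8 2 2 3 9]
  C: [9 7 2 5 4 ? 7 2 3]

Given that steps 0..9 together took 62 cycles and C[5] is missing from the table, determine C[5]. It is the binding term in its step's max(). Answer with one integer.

C[5] = 4

step 0 | dur = L[0]=9 = 9
step 1 | dur = max(L[1]=6, C[0]=9) = 9
step 2 | dur = max(L[2]=7, C[1]=7) = 7
step 3 | dur = max(L[3]=2, C[2]=2) = 2
step 4 | dur = max(L[4]=8, C[3]=5) = 8
step 5 | dur = max(L[5]=2, C[4]=4) = 4
step 6 | dur = max(L[6]=2, C[5]=?) = C[5]  (unknown; binding)
step 7 | dur = max(L[7]=3, C[6]=7) = 7
step 8 | dur = max(L[8]=9, C[7]=2) = 9
step 9 | dur = C[8]=3 = 3
sum of known step durations = 58
dur[6] = total - known = 62 - 58 = 4
C[5] is the binding max in step 6, so C[5] = dur[6] = 4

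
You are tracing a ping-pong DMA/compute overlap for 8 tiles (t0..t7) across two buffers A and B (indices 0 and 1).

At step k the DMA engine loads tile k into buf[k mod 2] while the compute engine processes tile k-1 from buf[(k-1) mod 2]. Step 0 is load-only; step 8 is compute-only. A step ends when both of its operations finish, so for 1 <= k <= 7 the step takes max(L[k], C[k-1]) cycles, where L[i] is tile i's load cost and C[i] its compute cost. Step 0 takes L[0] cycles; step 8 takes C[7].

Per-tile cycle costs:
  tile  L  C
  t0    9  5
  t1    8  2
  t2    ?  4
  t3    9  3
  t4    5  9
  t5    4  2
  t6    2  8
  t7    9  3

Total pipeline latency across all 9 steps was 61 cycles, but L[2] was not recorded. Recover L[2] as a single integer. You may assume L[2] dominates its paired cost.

L[2] = 7

step 0 = dur = L[0]=9 = 9
step 1 = dur = max(L[1]=8, C[0]=5) = 8
step 2 = dur = max(L[2]=?, C[1]=2) = L[2]  (unknown; binding)
step 3 = dur = max(L[3]=9, C[2]=4) = 9
step 4 = dur = max(L[4]=5, C[3]=3) = 5
step 5 = dur = max(L[5]=4, C[4]=9) = 9
step 6 = dur = max(L[6]=2, C[5]=2) = 2
step 7 = dur = max(L[7]=9, C[6]=8) = 9
step 8 = dur = C[7]=3 = 3
sum of known step durations = 54
dur[2] = total - known = 61 - 54 = 7
L[2] is the binding max in step 2, so L[2] = dur[2] = 7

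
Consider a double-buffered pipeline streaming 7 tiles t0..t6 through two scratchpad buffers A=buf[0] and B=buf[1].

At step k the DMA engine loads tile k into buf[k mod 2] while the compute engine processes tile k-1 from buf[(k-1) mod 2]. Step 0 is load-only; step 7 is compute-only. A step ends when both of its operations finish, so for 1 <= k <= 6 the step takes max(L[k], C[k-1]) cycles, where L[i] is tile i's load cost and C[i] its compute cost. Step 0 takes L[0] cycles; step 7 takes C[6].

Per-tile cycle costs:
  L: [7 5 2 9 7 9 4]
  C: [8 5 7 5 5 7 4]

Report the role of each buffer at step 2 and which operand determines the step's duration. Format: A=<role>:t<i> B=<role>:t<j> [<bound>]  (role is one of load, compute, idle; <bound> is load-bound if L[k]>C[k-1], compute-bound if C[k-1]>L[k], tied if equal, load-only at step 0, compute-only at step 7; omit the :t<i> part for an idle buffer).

k=0 load=t0/7c comp=- wait=7 total=7
k=1 load=t1/5c comp=t0/8c wait=8 total=15
k=2 load=t2/2c comp=t1/5c wait=5 total=20
k=3 load=t3/9c comp=t2/7c wait=9 total=29
k=4 load=t4/7c comp=t3/5c wait=7 total=36
k=5 load=t5/9c comp=t4/5c wait=9 total=45
k=6 load=t6/4c comp=t5/7c wait=7 total=52
k=7 load=- comp=t6/4c wait=4 total=56

step 2: A=load:t2 B=compute:t1 [compute-bound]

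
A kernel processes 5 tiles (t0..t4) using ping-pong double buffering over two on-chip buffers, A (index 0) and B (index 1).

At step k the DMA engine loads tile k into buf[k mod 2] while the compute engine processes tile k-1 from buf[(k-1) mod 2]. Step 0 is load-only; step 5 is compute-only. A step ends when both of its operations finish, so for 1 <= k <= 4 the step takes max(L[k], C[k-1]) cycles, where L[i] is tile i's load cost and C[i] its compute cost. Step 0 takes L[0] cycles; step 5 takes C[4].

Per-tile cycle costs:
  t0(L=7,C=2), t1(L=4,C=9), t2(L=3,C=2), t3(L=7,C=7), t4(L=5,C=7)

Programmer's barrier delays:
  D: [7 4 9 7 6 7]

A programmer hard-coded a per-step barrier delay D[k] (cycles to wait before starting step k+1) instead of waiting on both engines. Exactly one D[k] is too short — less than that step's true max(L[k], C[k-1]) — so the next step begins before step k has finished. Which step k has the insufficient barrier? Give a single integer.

step 0: need L[0]=7 = 7; D[0]=7 ok
step 1: need max(L[1]=4,C[0]=2) = 4; D[1]=4 ok
step 2: need max(L[2]=3,C[1]=9) = 9; D[2]=9 ok
step 3: need max(L[3]=7,C[2]=2) = 7; D[3]=7 ok
step 4: need max(L[4]=5,C[3]=7) = 7; D[4]=6 SHORT
step 5: need C[4]=7 = 7; D[5]=7 ok

hazard at step 4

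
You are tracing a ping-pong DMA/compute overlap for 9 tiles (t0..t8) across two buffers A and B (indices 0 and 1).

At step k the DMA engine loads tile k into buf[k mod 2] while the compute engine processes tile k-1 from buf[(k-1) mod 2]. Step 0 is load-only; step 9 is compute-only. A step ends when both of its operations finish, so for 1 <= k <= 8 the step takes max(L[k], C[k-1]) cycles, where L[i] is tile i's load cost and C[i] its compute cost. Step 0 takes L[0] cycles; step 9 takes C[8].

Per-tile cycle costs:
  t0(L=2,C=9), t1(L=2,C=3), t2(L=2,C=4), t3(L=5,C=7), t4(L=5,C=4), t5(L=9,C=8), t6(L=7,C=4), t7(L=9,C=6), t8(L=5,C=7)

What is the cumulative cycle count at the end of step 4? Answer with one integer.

end_cycle[4] = 26

  0. 2=2c; end=2; A:t0 B:-
  1. max(2,9)=9c; end=11; A:t0 B:t1
  2. max(2,3)=3c; end=14; A:t2 B:t1
  3. max(5,4)=5c; end=19; A:t2 B:t3
  4. max(5,7)=7c; end=26; A:t4 B:t3
  5. max(9,4)=9c; end=35; A:t4 B:t5
  6. max(7,8)=8c; end=43; A:t6 B:t5
  7. max(9,4)=9c; end=52; A:t6 B:t7
  8. max(5,6)=6c; end=58; A:t8 B:t7
  9. 7=7c; end=65; A:t8 B:t7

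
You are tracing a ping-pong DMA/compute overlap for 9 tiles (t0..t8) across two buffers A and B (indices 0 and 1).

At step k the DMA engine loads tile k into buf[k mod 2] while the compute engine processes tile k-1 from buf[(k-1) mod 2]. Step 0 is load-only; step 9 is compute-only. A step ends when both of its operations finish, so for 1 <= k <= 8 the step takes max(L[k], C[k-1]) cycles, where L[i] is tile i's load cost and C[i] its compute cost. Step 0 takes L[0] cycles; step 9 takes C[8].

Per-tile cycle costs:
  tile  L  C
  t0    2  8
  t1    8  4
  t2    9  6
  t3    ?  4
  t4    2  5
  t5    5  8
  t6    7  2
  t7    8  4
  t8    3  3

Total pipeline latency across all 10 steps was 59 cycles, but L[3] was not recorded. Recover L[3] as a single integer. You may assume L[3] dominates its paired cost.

L[3] = 8

step 0 → dur = L[0]=2 = 2
step 1 → dur = max(L[1]=8, C[0]=8) = 8
step 2 → dur = max(L[2]=9, C[1]=4) = 9
step 3 → dur = max(L[3]=?, C[2]=6) = L[3]  (unknown; binding)
step 4 → dur = max(L[4]=2, C[3]=4) = 4
step 5 → dur = max(L[5]=5, C[4]=5) = 5
step 6 → dur = max(L[6]=7, C[5]=8) = 8
step 7 → dur = max(L[7]=8, C[6]=2) = 8
step 8 → dur = max(L[8]=3, C[7]=4) = 4
step 9 → dur = C[8]=3 = 3
sum of known step durations = 51
dur[3] = total - known = 59 - 51 = 8
L[3] is the binding max in step 3, so L[3] = dur[3] = 8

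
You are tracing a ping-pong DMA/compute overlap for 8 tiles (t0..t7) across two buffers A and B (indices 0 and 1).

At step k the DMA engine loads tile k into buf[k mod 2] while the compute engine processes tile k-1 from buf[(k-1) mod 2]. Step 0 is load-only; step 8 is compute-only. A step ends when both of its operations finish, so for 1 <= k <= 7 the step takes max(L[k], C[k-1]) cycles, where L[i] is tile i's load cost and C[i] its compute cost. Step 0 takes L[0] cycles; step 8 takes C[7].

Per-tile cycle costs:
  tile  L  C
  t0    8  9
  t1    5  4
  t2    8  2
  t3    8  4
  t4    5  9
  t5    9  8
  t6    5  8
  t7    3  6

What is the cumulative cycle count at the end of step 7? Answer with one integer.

end_cycle[7] = 63

step 0: L[0]=8 → dur=8, Σ=8 | A=load:t0 B=idle [load-only]
step 1: L[1]=5 C[0]=9 → dur=9, Σ=17 | A=compute:t0 B=load:t1 [compute-bound]
step 2: L[2]=8 C[1]=4 → dur=8, Σ=25 | A=load:t2 B=compute:t1 [load-bound]
step 3: L[3]=8 C[2]=2 → dur=8, Σ=33 | A=compute:t2 B=load:t3 [load-bound]
step 4: L[4]=5 C[3]=4 → dur=5, Σ=38 | A=load:t4 B=compute:t3 [load-bound]
step 5: L[5]=9 C[4]=9 → dur=9, Σ=47 | A=compute:t4 B=load:t5 [tied]
step 6: L[6]=5 C[5]=8 → dur=8, Σ=55 | A=load:t6 B=compute:t5 [compute-bound]
step 7: L[7]=3 C[6]=8 → dur=8, Σ=63 | A=compute:t6 B=load:t7 [compute-bound]
step 8: C[7]=6 → dur=6, Σ=69 | A=idle B=compute:t7 [compute-only]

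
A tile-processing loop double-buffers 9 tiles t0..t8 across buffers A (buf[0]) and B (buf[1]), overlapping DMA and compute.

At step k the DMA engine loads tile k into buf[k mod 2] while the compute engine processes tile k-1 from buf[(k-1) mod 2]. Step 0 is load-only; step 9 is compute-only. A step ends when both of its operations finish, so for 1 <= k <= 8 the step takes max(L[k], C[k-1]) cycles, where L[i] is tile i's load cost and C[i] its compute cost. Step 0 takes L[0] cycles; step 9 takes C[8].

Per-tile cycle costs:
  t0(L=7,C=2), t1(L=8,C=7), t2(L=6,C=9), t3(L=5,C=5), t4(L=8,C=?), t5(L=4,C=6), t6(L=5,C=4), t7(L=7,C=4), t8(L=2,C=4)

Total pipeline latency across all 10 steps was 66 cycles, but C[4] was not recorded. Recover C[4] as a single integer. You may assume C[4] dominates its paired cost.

step 0 → dur = L[0]=7 = 7
step 1 → dur = max(L[1]=8, C[0]=2) = 8
step 2 → dur = max(L[2]=6, C[1]=7) = 7
step 3 → dur = max(L[3]=5, C[2]=9) = 9
step 4 → dur = max(L[4]=8, C[3]=5) = 8
step 5 → dur = max(L[5]=4, C[4]=?) = C[4]  (unknown; binding)
step 6 → dur = max(L[6]=5, C[5]=6) = 6
step 7 → dur = max(L[7]=7, C[6]=4) = 7
step 8 → dur = max(L[8]=2, C[7]=4) = 4
step 9 → dur = C[8]=4 = 4
sum of known step durations = 60
dur[5] = total - known = 66 - 60 = 6
C[4] is the binding max in step 5, so C[4] = dur[5] = 6

C[4] = 6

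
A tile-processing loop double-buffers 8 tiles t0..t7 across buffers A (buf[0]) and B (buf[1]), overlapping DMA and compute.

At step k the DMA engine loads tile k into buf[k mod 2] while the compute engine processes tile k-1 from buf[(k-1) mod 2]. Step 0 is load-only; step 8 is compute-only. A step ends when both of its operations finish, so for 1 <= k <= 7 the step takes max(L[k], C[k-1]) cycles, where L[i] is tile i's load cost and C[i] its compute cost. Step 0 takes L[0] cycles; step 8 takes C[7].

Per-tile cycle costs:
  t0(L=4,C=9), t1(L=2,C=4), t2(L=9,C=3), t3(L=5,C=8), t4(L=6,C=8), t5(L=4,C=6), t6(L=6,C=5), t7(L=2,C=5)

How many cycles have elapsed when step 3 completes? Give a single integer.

[0] DMA t0→A (4c) ∥ CU idle ⇒ 4c, clock 4
[1] DMA t1→B (2c) ∥ CU A:t0 (9c) ⇒ 9c, clock 13
[2] DMA t2→A (9c) ∥ CU B:t1 (4c) ⇒ 9c, clock 22
[3] DMA t3→B (5c) ∥ CU A:t2 (3c) ⇒ 5c, clock 27
[4] DMA t4→A (6c) ∥ CU B:t3 (8c) ⇒ 8c, clock 35
[5] DMA t5→B (4c) ∥ CU A:t4 (8c) ⇒ 8c, clock 43
[6] DMA t6→A (6c) ∥ CU B:t5 (6c) ⇒ 6c, clock 49
[7] DMA t7→B (2c) ∥ CU A:t6 (5c) ⇒ 5c, clock 54
[8] DMA idle ∥ CU B:t7 (5c) ⇒ 5c, clock 59

end_cycle[3] = 27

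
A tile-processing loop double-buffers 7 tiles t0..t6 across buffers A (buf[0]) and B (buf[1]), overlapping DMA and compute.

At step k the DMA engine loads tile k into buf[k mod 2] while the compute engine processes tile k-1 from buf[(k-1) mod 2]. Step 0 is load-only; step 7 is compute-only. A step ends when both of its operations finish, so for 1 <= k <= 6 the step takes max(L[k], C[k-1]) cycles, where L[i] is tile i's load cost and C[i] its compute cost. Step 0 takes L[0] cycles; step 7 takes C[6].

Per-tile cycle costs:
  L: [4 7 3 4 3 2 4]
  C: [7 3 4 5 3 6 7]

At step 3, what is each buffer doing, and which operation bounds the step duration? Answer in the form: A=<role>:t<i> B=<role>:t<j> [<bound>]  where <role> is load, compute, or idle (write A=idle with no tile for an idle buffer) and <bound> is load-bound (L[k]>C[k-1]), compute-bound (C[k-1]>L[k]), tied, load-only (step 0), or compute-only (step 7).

step 3: A=compute:t2 B=load:t3 [tied]

  0. 4=4c; end=4; A:t0 B:-
  1. max(7,7)=7c; end=11; A:t0 B:t1
  2. max(3,3)=3c; end=14; A:t2 B:t1
  3. max(4,4)=4c; end=18; A:t2 B:t3
  4. max(3,5)=5c; end=23; A:t4 B:t3
  5. max(2,3)=3c; end=26; A:t4 B:t5
  6. max(4,6)=6c; end=32; A:t6 B:t5
  7. 7=7c; end=39; A:t6 B:t5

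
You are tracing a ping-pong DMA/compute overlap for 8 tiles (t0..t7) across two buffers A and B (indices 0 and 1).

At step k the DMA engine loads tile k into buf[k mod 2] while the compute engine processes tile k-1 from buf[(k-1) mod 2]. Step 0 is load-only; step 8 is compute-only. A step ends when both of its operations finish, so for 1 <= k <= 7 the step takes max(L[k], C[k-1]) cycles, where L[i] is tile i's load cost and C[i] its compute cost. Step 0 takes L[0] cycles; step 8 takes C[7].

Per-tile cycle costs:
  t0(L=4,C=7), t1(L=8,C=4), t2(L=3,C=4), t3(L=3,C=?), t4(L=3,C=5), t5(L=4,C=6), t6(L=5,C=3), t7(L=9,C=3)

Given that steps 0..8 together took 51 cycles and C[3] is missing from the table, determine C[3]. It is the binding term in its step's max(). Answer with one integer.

C[3] = 8

step 0: dur = L[0]=4 = 4
step 1: dur = max(L[1]=8, C[0]=7) = 8
step 2: dur = max(L[2]=3, C[1]=4) = 4
step 3: dur = max(L[3]=3, C[2]=4) = 4
step 4: dur = max(L[4]=3, C[3]=?) = C[3]  (unknown; binding)
step 5: dur = max(L[5]=4, C[4]=5) = 5
step 6: dur = max(L[6]=5, C[5]=6) = 6
step 7: dur = max(L[7]=9, C[6]=3) = 9
step 8: dur = C[7]=3 = 3
sum of known step durations = 43
dur[4] = total - known = 51 - 43 = 8
C[3] is the binding max in step 4, so C[3] = dur[4] = 8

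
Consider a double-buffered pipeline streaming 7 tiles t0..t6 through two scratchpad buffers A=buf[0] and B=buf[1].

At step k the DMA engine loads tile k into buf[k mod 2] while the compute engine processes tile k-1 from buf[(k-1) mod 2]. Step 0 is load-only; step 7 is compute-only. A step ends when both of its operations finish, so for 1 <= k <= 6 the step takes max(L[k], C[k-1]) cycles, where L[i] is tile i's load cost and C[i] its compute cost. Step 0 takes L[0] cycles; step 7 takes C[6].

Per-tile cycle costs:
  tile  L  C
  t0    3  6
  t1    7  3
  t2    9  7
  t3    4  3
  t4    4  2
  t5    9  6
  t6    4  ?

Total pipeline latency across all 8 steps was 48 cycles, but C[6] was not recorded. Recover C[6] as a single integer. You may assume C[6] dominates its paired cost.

step 0 → dur = L[0]=3 = 3
step 1 → dur = max(L[1]=7, C[0]=6) = 7
step 2 → dur = max(L[2]=9, C[1]=3) = 9
step 3 → dur = max(L[3]=4, C[2]=7) = 7
step 4 → dur = max(L[4]=4, C[3]=3) = 4
step 5 → dur = max(L[5]=9, C[4]=2) = 9
step 6 → dur = max(L[6]=4, C[5]=6) = 6
step 7 → dur = C[6]=? = C[6]  (unknown; binding)
sum of known step durations = 45
dur[7] = total - known = 48 - 45 = 3
C[6] is the binding max in step 7, so C[6] = dur[7] = 3

C[6] = 3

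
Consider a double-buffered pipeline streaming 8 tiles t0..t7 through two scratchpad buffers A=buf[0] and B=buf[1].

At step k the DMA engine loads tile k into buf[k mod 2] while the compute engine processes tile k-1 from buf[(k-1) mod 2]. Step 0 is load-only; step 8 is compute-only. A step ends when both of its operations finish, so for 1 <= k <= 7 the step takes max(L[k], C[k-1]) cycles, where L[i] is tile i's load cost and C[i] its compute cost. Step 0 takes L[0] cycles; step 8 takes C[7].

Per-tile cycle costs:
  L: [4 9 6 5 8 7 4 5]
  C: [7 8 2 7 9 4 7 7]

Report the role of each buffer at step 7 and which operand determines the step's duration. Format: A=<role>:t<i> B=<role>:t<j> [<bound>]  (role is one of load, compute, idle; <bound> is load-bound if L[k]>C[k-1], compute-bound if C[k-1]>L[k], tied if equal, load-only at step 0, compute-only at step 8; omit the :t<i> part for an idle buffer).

  0. 4=4c; end=4; A:t0 B:-
  1. max(9,7)=9c; end=13; A:t0 B:t1
  2. max(6,8)=8c; end=21; A:t2 B:t1
  3. max(5,2)=5c; end=26; A:t2 B:t3
  4. max(8,7)=8c; end=34; A:t4 B:t3
  5. max(7,9)=9c; end=43; A:t4 B:t5
  6. max(4,4)=4c; end=47; A:t6 B:t5
  7. max(5,7)=7c; end=54; A:t6 B:t7
  8. 7=7c; end=61; A:t6 B:t7

step 7: A=compute:t6 B=load:t7 [compute-bound]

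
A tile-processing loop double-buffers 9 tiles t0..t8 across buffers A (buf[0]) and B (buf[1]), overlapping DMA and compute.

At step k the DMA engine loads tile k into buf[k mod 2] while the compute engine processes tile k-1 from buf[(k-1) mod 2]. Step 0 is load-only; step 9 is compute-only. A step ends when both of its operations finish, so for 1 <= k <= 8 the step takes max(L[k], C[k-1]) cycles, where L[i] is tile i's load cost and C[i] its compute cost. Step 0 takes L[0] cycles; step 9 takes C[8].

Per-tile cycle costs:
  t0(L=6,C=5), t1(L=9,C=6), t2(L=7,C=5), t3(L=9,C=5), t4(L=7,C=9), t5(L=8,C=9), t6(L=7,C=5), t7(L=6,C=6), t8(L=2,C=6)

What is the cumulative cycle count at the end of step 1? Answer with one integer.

[0] DMA t0→A (6c) ∥ CU idle ⇒ 6c, clock 6
[1] DMA t1→B (9c) ∥ CU A:t0 (5c) ⇒ 9c, clock 15
[2] DMA t2→A (7c) ∥ CU B:t1 (6c) ⇒ 7c, clock 22
[3] DMA t3→B (9c) ∥ CU A:t2 (5c) ⇒ 9c, clock 31
[4] DMA t4→A (7c) ∥ CU B:t3 (5c) ⇒ 7c, clock 38
[5] DMA t5→B (8c) ∥ CU A:t4 (9c) ⇒ 9c, clock 47
[6] DMA t6→A (7c) ∥ CU B:t5 (9c) ⇒ 9c, clock 56
[7] DMA t7→B (6c) ∥ CU A:t6 (5c) ⇒ 6c, clock 62
[8] DMA t8→A (2c) ∥ CU B:t7 (6c) ⇒ 6c, clock 68
[9] DMA idle ∥ CU A:t8 (6c) ⇒ 6c, clock 74

end_cycle[1] = 15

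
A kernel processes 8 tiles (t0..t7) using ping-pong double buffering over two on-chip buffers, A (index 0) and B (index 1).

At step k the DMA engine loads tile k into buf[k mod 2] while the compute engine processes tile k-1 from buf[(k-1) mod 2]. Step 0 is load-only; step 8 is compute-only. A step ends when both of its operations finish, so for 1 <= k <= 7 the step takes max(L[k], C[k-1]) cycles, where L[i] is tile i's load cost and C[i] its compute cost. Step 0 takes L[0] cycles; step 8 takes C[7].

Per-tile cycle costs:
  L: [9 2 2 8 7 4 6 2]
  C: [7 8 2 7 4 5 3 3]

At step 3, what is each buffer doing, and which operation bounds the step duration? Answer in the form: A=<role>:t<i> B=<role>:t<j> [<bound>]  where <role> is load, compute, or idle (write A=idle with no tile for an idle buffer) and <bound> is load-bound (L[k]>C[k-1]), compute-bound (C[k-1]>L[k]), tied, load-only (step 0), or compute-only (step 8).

[0] DMA t0→A (9c) ∥ CU idle ⇒ 9c, clock 9
[1] DMA t1→B (2c) ∥ CU A:t0 (7c) ⇒ 7c, clock 16
[2] DMA t2→A (2c) ∥ CU B:t1 (8c) ⇒ 8c, clock 24
[3] DMA t3→B (8c) ∥ CU A:t2 (2c) ⇒ 8c, clock 32
[4] DMA t4→A (7c) ∥ CU B:t3 (7c) ⇒ 7c, clock 39
[5] DMA t5→B (4c) ∥ CU A:t4 (4c) ⇒ 4c, clock 43
[6] DMA t6→A (6c) ∥ CU B:t5 (5c) ⇒ 6c, clock 49
[7] DMA t7→B (2c) ∥ CU A:t6 (3c) ⇒ 3c, clock 52
[8] DMA idle ∥ CU B:t7 (3c) ⇒ 3c, clock 55

step 3: A=compute:t2 B=load:t3 [load-bound]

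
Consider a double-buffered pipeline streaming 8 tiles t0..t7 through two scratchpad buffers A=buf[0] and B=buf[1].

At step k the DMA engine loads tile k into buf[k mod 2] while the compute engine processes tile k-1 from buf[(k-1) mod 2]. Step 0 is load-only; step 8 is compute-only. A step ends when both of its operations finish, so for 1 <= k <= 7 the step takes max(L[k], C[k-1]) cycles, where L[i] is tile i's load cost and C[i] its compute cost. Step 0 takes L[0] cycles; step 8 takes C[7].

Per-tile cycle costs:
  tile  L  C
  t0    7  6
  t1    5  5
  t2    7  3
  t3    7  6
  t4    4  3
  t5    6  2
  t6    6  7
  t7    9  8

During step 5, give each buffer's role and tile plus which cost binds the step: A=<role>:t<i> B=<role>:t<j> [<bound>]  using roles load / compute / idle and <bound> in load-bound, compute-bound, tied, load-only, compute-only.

step 5: A=compute:t4 B=load:t5 [load-bound]

k=0 load=t0/7c comp=- wait=7 total=7
k=1 load=t1/5c comp=t0/6c wait=6 total=13
k=2 load=t2/7c comp=t1/5c wait=7 total=20
k=3 load=t3/7c comp=t2/3c wait=7 total=27
k=4 load=t4/4c comp=t3/6c wait=6 total=33
k=5 load=t5/6c comp=t4/3c wait=6 total=39
k=6 load=t6/6c comp=t5/2c wait=6 total=45
k=7 load=t7/9c comp=t6/7c wait=9 total=54
k=8 load=- comp=t7/8c wait=8 total=62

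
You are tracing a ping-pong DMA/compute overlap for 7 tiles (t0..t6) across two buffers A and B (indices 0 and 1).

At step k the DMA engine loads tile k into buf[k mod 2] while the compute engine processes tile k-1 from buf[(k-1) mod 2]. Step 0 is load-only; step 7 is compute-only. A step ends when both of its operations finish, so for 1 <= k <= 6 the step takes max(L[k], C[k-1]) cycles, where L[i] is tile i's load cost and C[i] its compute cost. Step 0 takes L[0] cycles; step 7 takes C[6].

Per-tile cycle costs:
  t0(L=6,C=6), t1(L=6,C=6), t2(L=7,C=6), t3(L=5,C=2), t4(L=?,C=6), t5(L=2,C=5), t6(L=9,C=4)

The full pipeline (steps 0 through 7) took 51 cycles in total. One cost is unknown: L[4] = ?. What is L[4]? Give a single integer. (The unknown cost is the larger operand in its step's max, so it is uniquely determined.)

L[4] = 7

step 0 | dur = L[0]=6 = 6
step 1 | dur = max(L[1]=6, C[0]=6) = 6
step 2 | dur = max(L[2]=7, C[1]=6) = 7
step 3 | dur = max(L[3]=5, C[2]=6) = 6
step 4 | dur = max(L[4]=?, C[3]=2) = L[4]  (unknown; binding)
step 5 | dur = max(L[5]=2, C[4]=6) = 6
step 6 | dur = max(L[6]=9, C[5]=5) = 9
step 7 | dur = C[6]=4 = 4
sum of known step durations = 44
dur[4] = total - known = 51 - 44 = 7
L[4] is the binding max in step 4, so L[4] = dur[4] = 7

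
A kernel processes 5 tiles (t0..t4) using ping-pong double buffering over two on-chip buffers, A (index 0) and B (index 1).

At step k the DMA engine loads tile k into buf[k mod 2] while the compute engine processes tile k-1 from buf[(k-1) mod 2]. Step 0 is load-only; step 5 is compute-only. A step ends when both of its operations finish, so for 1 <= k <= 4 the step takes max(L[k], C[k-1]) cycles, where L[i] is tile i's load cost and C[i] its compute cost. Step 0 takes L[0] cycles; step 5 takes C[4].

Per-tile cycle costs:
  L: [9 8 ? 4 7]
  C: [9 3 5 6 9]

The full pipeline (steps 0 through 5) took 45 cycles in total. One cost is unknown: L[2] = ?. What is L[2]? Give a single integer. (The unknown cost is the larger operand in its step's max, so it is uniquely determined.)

L[2] = 6

step 0: dur = L[0]=9 = 9
step 1: dur = max(L[1]=8, C[0]=9) = 9
step 2: dur = max(L[2]=?, C[1]=3) = L[2]  (unknown; binding)
step 3: dur = max(L[3]=4, C[2]=5) = 5
step 4: dur = max(L[4]=7, C[3]=6) = 7
step 5: dur = C[4]=9 = 9
sum of known step durations = 39
dur[2] = total - known = 45 - 39 = 6
L[2] is the binding max in step 2, so L[2] = dur[2] = 6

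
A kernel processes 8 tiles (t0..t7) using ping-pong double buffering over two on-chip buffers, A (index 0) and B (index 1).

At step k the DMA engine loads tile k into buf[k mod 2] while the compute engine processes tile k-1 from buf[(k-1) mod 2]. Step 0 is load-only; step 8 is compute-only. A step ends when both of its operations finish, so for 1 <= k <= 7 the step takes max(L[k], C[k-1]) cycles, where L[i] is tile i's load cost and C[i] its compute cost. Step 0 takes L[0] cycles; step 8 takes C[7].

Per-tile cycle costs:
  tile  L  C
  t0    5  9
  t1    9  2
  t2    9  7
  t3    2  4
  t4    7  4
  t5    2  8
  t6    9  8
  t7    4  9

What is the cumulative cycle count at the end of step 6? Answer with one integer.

end_cycle[6] = 50

step 0: L[0]=5 → dur=5, Σ=5 | A=load:t0 B=idle [load-only]
step 1: L[1]=9 C[0]=9 → dur=9, Σ=14 | A=compute:t0 B=load:t1 [tied]
step 2: L[2]=9 C[1]=2 → dur=9, Σ=23 | A=load:t2 B=compute:t1 [load-bound]
step 3: L[3]=2 C[2]=7 → dur=7, Σ=30 | A=compute:t2 B=load:t3 [compute-bound]
step 4: L[4]=7 C[3]=4 → dur=7, Σ=37 | A=load:t4 B=compute:t3 [load-bound]
step 5: L[5]=2 C[4]=4 → dur=4, Σ=41 | A=compute:t4 B=load:t5 [compute-bound]
step 6: L[6]=9 C[5]=8 → dur=9, Σ=50 | A=load:t6 B=compute:t5 [load-bound]
step 7: L[7]=4 C[6]=8 → dur=8, Σ=58 | A=compute:t6 B=load:t7 [compute-bound]
step 8: C[7]=9 → dur=9, Σ=67 | A=idle B=compute:t7 [compute-only]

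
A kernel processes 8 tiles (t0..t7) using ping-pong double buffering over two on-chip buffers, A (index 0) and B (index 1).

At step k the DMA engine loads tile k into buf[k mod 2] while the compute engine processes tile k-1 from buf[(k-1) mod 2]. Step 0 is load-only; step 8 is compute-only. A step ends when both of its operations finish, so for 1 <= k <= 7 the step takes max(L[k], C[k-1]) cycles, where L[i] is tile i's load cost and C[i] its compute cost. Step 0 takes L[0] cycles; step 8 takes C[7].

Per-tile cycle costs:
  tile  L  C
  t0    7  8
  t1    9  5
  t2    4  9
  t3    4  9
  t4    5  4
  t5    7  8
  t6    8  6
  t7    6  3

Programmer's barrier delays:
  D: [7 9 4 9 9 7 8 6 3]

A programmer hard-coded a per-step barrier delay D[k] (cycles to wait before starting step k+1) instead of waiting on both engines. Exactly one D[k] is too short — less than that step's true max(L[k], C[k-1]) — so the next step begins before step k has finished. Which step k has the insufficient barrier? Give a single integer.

step 0: need L[0]=7 = 7; D[0]=7 ok
step 1: need max(L[1]=9,C[0]=8) = 9; D[1]=9 ok
step 2: need max(L[2]=4,C[1]=5) = 5; D[2]=4 SHORT
step 3: need max(L[3]=4,C[2]=9) = 9; D[3]=9 ok
step 4: need max(L[4]=5,C[3]=9) = 9; D[4]=9 ok
step 5: need max(L[5]=7,C[4]=4) = 7; D[5]=7 ok
step 6: need max(L[6]=8,C[5]=8) = 8; D[6]=8 ok
step 7: need max(L[7]=6,C[6]=6) = 6; D[7]=6 ok
step 8: need C[7]=3 = 3; D[8]=3 ok

hazard at step 2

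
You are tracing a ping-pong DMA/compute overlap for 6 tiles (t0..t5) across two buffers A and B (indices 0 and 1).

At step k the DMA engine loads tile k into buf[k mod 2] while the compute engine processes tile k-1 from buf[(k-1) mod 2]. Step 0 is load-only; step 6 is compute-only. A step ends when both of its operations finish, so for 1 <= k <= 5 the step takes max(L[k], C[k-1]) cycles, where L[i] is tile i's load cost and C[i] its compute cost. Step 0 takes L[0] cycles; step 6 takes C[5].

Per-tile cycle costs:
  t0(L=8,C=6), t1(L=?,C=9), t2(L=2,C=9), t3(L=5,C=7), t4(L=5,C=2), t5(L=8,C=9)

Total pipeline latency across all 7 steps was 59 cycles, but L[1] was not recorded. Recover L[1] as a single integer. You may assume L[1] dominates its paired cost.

step 0: dur = L[0]=8 = 8
step 1: dur = max(L[1]=?, C[0]=6) = L[1]  (unknown; binding)
step 2: dur = max(L[2]=2, C[1]=9) = 9
step 3: dur = max(L[3]=5, C[2]=9) = 9
step 4: dur = max(L[4]=5, C[3]=7) = 7
step 5: dur = max(L[5]=8, C[4]=2) = 8
step 6: dur = C[5]=9 = 9
sum of known step durations = 50
dur[1] = total - known = 59 - 50 = 9
L[1] is the binding max in step 1, so L[1] = dur[1] = 9

L[1] = 9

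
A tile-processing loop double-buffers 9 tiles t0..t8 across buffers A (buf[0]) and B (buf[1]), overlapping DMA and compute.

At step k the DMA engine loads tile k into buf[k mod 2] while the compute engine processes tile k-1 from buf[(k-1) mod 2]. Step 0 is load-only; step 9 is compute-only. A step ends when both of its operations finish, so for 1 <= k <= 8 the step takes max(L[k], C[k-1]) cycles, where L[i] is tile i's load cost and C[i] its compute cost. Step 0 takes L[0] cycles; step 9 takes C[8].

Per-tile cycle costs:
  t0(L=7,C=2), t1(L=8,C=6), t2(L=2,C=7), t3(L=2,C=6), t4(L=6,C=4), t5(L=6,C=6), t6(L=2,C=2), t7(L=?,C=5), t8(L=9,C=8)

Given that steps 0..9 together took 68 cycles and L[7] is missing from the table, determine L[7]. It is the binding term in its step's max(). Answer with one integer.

step 0 → dur = L[0]=7 = 7
step 1 → dur = max(L[1]=8, C[0]=2) = 8
step 2 → dur = max(L[2]=2, C[1]=6) = 6
step 3 → dur = max(L[3]=2, C[2]=7) = 7
step 4 → dur = max(L[4]=6, C[3]=6) = 6
step 5 → dur = max(L[5]=6, C[4]=4) = 6
step 6 → dur = max(L[6]=2, C[5]=6) = 6
step 7 → dur = max(L[7]=?, C[6]=2) = L[7]  (unknown; binding)
step 8 → dur = max(L[8]=9, C[7]=5) = 9
step 9 → dur = C[8]=8 = 8
sum of known step durations = 63
dur[7] = total - known = 68 - 63 = 5
L[7] is the binding max in step 7, so L[7] = dur[7] = 5

L[7] = 5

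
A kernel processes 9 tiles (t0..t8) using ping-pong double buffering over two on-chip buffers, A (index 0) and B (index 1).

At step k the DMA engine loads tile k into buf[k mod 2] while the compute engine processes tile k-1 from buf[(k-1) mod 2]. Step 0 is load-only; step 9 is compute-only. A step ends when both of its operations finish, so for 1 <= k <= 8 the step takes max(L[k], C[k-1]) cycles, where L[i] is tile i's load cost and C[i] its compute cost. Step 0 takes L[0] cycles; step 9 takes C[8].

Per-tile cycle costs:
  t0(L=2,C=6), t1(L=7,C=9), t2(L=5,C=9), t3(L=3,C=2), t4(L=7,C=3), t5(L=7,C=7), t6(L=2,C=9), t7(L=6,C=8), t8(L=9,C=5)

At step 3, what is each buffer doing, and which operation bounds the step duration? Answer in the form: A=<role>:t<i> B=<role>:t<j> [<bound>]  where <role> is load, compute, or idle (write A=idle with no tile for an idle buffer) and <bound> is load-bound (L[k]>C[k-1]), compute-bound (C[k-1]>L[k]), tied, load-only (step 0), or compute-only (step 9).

step 3: A=compute:t2 B=load:t3 [compute-bound]

k=0 load=t0/2c comp=- wait=2 total=2
k=1 load=t1/7c comp=t0/6c wait=7 total=9
k=2 load=t2/5c comp=t1/9c wait=9 total=18
k=3 load=t3/3c comp=t2/9c wait=9 total=27
k=4 load=t4/7c comp=t3/2c wait=7 total=34
k=5 load=t5/7c comp=t4/3c wait=7 total=41
k=6 load=t6/2c comp=t5/7c wait=7 total=48
k=7 load=t7/6c comp=t6/9c wait=9 total=57
k=8 load=t8/9c comp=t7/8c wait=9 total=66
k=9 load=- comp=t8/5c wait=5 total=71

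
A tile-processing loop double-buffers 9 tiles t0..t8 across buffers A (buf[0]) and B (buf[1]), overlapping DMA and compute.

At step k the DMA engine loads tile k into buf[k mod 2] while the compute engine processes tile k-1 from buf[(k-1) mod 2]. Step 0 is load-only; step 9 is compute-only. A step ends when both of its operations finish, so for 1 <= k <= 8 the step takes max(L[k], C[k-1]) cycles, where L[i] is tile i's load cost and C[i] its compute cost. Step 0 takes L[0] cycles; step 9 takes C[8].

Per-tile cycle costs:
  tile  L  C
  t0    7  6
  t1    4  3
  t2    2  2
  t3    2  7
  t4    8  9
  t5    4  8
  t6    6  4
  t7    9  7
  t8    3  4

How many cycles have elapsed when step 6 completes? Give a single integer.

end_cycle[6] = 43

k=0 load=t0/7c comp=- wait=7 total=7
k=1 load=t1/4c comp=t0/6c wait=6 total=13
k=2 load=t2/2c comp=t1/3c wait=3 total=16
k=3 load=t3/2c comp=t2/2c wait=2 total=18
k=4 load=t4/8c comp=t3/7c wait=8 total=26
k=5 load=t5/4c comp=t4/9c wait=9 total=35
k=6 load=t6/6c comp=t5/8c wait=8 total=43
k=7 load=t7/9c comp=t6/4c wait=9 total=52
k=8 load=t8/3c comp=t7/7c wait=7 total=59
k=9 load=- comp=t8/4c wait=4 total=63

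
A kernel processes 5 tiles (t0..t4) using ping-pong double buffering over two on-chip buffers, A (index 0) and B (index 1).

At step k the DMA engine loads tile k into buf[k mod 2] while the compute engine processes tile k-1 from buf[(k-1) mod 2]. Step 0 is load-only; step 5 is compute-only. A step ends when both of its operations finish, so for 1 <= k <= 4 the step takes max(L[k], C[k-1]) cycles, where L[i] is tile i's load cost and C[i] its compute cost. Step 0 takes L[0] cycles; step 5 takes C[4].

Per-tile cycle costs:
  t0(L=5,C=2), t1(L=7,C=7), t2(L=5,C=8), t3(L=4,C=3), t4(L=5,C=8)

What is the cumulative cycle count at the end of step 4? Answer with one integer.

end_cycle[4] = 32

k=0 load=t0/5c comp=- wait=5 total=5
k=1 load=t1/7c comp=t0/2c wait=7 total=12
k=2 load=t2/5c comp=t1/7c wait=7 total=19
k=3 load=t3/4c comp=t2/8c wait=8 total=27
k=4 load=t4/5c comp=t3/3c wait=5 total=32
k=5 load=- comp=t4/8c wait=8 total=40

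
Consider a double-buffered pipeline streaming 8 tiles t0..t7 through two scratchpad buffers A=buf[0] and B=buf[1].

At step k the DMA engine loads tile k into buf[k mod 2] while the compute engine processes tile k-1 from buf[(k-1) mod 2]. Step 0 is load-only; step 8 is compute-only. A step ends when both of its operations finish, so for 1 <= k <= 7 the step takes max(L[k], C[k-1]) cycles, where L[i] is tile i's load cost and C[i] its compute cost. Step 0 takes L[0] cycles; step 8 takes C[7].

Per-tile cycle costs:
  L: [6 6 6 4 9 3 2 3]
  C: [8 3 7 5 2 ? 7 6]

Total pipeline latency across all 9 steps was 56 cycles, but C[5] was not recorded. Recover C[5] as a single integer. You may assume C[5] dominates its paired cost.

C[5] = 4

step 0 → dur = L[0]=6 = 6
step 1 → dur = max(L[1]=6, C[0]=8) = 8
step 2 → dur = max(L[2]=6, C[1]=3) = 6
step 3 → dur = max(L[3]=4, C[2]=7) = 7
step 4 → dur = max(L[4]=9, C[3]=5) = 9
step 5 → dur = max(L[5]=3, C[4]=2) = 3
step 6 → dur = max(L[6]=2, C[5]=?) = C[5]  (unknown; binding)
step 7 → dur = max(L[7]=3, C[6]=7) = 7
step 8 → dur = C[7]=6 = 6
sum of known step durations = 52
dur[6] = total - known = 56 - 52 = 4
C[5] is the binding max in step 6, so C[5] = dur[6] = 4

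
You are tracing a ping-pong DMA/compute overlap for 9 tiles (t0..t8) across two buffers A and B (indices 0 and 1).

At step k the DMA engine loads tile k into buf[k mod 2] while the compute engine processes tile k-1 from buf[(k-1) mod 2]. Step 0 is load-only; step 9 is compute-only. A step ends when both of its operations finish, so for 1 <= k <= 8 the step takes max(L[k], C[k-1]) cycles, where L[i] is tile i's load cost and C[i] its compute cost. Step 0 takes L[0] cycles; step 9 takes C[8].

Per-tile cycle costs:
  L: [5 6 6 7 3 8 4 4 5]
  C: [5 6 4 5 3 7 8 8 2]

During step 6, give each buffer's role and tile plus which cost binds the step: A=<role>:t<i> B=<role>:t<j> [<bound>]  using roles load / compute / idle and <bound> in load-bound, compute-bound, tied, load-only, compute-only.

step 0: L[0]=5 → dur=5, Σ=5 | A=load:t0 B=idle [load-only]
step 1: L[1]=6 C[0]=5 → dur=6, Σ=11 | A=compute:t0 B=load:t1 [load-bound]
step 2: L[2]=6 C[1]=6 → dur=6, Σ=17 | A=load:t2 B=compute:t1 [tied]
step 3: L[3]=7 C[2]=4 → dur=7, Σ=24 | A=compute:t2 B=load:t3 [load-bound]
step 4: L[4]=3 C[3]=5 → dur=5, Σ=29 | A=load:t4 B=compute:t3 [compute-bound]
step 5: L[5]=8 C[4]=3 → dur=8, Σ=37 | A=compute:t4 B=load:t5 [load-bound]
step 6: L[6]=4 C[5]=7 → dur=7, Σ=44 | A=load:t6 B=compute:t5 [compute-bound]
step 7: L[7]=4 C[6]=8 → dur=8, Σ=52 | A=compute:t6 B=load:t7 [compute-bound]
step 8: L[8]=5 C[7]=8 → dur=8, Σ=60 | A=load:t8 B=compute:t7 [compute-bound]
step 9: C[8]=2 → dur=2, Σ=62 | A=compute:t8 B=idle [compute-only]

step 6: A=load:t6 B=compute:t5 [compute-bound]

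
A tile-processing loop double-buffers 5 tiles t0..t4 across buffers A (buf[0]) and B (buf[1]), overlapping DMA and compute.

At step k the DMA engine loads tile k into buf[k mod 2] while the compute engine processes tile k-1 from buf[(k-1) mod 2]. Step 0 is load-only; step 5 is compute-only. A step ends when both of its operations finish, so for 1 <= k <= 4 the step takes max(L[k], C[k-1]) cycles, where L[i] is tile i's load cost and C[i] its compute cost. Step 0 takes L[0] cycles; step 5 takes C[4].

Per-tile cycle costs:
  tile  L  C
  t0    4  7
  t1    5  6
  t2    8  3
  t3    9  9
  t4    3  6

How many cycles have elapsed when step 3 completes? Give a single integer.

end_cycle[3] = 28

step 0: L[0]=4 → dur=4, Σ=4 | A=load:t0 B=idle [load-only]
step 1: L[1]=5 C[0]=7 → dur=7, Σ=11 | A=compute:t0 B=load:t1 [compute-bound]
step 2: L[2]=8 C[1]=6 → dur=8, Σ=19 | A=load:t2 B=compute:t1 [load-bound]
step 3: L[3]=9 C[2]=3 → dur=9, Σ=28 | A=compute:t2 B=load:t3 [load-bound]
step 4: L[4]=3 C[3]=9 → dur=9, Σ=37 | A=load:t4 B=compute:t3 [compute-bound]
step 5: C[4]=6 → dur=6, Σ=43 | A=compute:t4 B=idle [compute-only]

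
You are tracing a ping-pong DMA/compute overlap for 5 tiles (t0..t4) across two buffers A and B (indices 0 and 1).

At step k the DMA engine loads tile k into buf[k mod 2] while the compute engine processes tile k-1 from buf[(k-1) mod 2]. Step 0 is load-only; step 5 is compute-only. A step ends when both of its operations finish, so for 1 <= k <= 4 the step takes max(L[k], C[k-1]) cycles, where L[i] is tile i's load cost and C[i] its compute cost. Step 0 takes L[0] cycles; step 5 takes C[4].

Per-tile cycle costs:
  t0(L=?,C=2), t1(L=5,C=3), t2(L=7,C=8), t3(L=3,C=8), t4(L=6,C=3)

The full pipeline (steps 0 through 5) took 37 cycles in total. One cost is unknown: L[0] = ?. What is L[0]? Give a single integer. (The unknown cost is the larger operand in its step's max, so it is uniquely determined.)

L[0] = 6

step 0 = dur = L[0]=? = L[0]  (unknown; binding)
step 1 = dur = max(L[1]=5, C[0]=2) = 5
step 2 = dur = max(L[2]=7, C[1]=3) = 7
step 3 = dur = max(L[3]=3, C[2]=8) = 8
step 4 = dur = max(L[4]=6, C[3]=8) = 8
step 5 = dur = C[4]=3 = 3
sum of known step durations = 31
dur[0] = total - known = 37 - 31 = 6
L[0] is the binding max in step 0, so L[0] = dur[0] = 6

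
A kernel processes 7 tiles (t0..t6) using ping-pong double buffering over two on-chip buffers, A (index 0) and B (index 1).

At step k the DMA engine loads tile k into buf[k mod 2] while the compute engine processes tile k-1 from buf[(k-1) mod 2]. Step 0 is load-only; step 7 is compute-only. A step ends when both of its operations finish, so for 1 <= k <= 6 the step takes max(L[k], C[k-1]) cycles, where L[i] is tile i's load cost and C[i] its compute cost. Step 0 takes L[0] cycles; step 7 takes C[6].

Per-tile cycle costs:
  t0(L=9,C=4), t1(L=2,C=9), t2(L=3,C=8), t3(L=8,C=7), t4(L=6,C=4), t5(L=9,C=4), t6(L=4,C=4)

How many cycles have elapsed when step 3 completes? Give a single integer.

k=0 load=t0/9c comp=- wait=9 total=9
k=1 load=t1/2c comp=t0/4c wait=4 total=13
k=2 load=t2/3c comp=t1/9c wait=9 total=22
k=3 load=t3/8c comp=t2/8c wait=8 total=30
k=4 load=t4/6c comp=t3/7c wait=7 total=37
k=5 load=t5/9c comp=t4/4c wait=9 total=46
k=6 load=t6/4c comp=t5/4c wait=4 total=50
k=7 load=- comp=t6/4c wait=4 total=54

end_cycle[3] = 30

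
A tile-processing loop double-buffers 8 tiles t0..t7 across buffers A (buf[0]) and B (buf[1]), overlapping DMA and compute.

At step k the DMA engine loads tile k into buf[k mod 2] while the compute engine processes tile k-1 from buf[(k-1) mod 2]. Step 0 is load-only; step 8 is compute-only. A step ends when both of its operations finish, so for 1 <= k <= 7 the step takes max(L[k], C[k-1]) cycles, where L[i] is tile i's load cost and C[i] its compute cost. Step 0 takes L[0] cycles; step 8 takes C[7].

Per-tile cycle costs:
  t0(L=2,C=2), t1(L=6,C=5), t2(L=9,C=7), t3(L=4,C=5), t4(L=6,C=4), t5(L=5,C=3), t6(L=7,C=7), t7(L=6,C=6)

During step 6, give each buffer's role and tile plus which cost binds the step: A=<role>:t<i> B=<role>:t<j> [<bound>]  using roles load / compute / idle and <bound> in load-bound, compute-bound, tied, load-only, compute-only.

k=0 load=t0/2c comp=- wait=2 total=2
k=1 load=t1/6c comp=t0/2c wait=6 total=8
k=2 load=t2/9c comp=t1/5c wait=9 total=17
k=3 load=t3/4c comp=t2/7c wait=7 total=24
k=4 load=t4/6c comp=t3/5c wait=6 total=30
k=5 load=t5/5c comp=t4/4c wait=5 total=35
k=6 load=t6/7c comp=t5/3c wait=7 total=42
k=7 load=t7/6c comp=t6/7c wait=7 total=49
k=8 load=- comp=t7/6c wait=6 total=55

step 6: A=load:t6 B=compute:t5 [load-bound]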